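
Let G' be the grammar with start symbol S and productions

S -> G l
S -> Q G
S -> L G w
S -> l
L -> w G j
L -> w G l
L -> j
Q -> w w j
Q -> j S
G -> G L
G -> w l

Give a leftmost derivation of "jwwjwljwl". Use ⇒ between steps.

S ⇒ QG   [S -> Q G]
QG ⇒ jSG   [Q -> j S]
jSG ⇒ jQGG   [S -> Q G]
jQGG ⇒ jwwjGG   [Q -> w w j]
jwwjGG ⇒ jwwjGLG   [G -> G L]
jwwjGLG ⇒ jwwjwlLG   [G -> w l]
jwwjwlLG ⇒ jwwjwljG   [L -> j]
jwwjwljG ⇒ jwwjwljwl   [G -> w l]

S ⇒ QG ⇒ jSG ⇒ jQGG ⇒ jwwjGG ⇒ jwwjGLG ⇒ jwwjwlLG ⇒ jwwjwljG ⇒ jwwjwljwl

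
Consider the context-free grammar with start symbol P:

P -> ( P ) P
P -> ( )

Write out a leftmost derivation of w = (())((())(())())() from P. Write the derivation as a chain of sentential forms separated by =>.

P=>(P)P=>(())P=>(())(P)P=>(())((P)P)P=>(())((())P)P=>(())((())(P)P)P=>(())((())(())P)P=>(())((())(())())P=>(())((())(())())()

P => (P)P   [P -> ( P ) P]
(P)P => (())P   [P -> ( )]
(())P => (())(P)P   [P -> ( P ) P]
(())(P)P => (())((P)P)P   [P -> ( P ) P]
(())((P)P)P => (())((())P)P   [P -> ( )]
(())((())P)P => (())((())(P)P)P   [P -> ( P ) P]
(())((())(P)P)P => (())((())(())P)P   [P -> ( )]
(())((())(())P)P => (())((())(())())P   [P -> ( )]
(())((())(())())P => (())((())(())())()   [P -> ( )]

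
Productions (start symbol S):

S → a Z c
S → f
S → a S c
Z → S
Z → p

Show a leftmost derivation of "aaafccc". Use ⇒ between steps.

S ⇒ aZc ⇒ aSc ⇒ aaZcc ⇒ aaScc ⇒ aaaZccc ⇒ aaaSccc ⇒ aaafccc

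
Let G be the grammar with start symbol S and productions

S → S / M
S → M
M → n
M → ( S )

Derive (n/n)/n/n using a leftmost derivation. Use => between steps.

S => S/M => S/M/M => M/M/M => (S)/M/M => (S/M)/M/M => (M/M)/M/M => (n/M)/M/M => (n/n)/M/M => (n/n)/n/M => (n/n)/n/n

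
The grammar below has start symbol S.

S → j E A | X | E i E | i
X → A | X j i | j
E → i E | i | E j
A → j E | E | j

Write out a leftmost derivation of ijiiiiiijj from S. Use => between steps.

S => EiE => EjiE => ijiE => ijiEj => ijiiEj => ijiiiEj => ijiiiiEj => ijiiiiEjj => ijiiiiiEjj => ijiiiiiijj

S => EiE   [S → E i E]
EiE => EjiE   [E → E j]
EjiE => ijiE   [E → i]
ijiE => ijiEj   [E → E j]
ijiEj => ijiiEj   [E → i E]
ijiiEj => ijiiiEj   [E → i E]
ijiiiEj => ijiiiiEj   [E → i E]
ijiiiiEj => ijiiiiEjj   [E → E j]
ijiiiiEjj => ijiiiiiEjj   [E → i E]
ijiiiiiEjj => ijiiiiiijj   [E → i]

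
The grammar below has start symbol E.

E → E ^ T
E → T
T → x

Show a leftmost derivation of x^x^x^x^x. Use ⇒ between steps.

E ⇒ E^T ⇒ E^T^T ⇒ E^T^T^T ⇒ E^T^T^T^T ⇒ T^T^T^T^T ⇒ x^T^T^T^T ⇒ x^x^T^T^T ⇒ x^x^x^T^T ⇒ x^x^x^x^T ⇒ x^x^x^x^x

E ⇒ E^T   [E → E ^ T]
E^T ⇒ E^T^T   [E → E ^ T]
E^T^T ⇒ E^T^T^T   [E → E ^ T]
E^T^T^T ⇒ E^T^T^T^T   [E → E ^ T]
E^T^T^T^T ⇒ T^T^T^T^T   [E → T]
T^T^T^T^T ⇒ x^T^T^T^T   [T → x]
x^T^T^T^T ⇒ x^x^T^T^T   [T → x]
x^x^T^T^T ⇒ x^x^x^T^T   [T → x]
x^x^x^T^T ⇒ x^x^x^x^T   [T → x]
x^x^x^x^T ⇒ x^x^x^x^x   [T → x]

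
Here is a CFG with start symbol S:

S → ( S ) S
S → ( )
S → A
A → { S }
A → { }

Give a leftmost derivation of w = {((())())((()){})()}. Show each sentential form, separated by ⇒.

S ⇒ A ⇒ {S} ⇒ {(S)S} ⇒ {((S)S)S} ⇒ {((())S)S} ⇒ {((())())S} ⇒ {((())())(S)S} ⇒ {((())())((S)S)S} ⇒ {((())())((())S)S} ⇒ {((())())((())A)S} ⇒ {((())())((()){})S} ⇒ {((())())((()){})()}

S ⇒ A   [S → A]
A ⇒ {S}   [A → { S }]
{S} ⇒ {(S)S}   [S → ( S ) S]
{(S)S} ⇒ {((S)S)S}   [S → ( S ) S]
{((S)S)S} ⇒ {((())S)S}   [S → ( )]
{((())S)S} ⇒ {((())())S}   [S → ( )]
{((())())S} ⇒ {((())())(S)S}   [S → ( S ) S]
{((())())(S)S} ⇒ {((())())((S)S)S}   [S → ( S ) S]
{((())())((S)S)S} ⇒ {((())())((())S)S}   [S → ( )]
{((())())((())S)S} ⇒ {((())())((())A)S}   [S → A]
{((())())((())A)S} ⇒ {((())())((()){})S}   [A → { }]
{((())())((()){})S} ⇒ {((())())((()){})()}   [S → ( )]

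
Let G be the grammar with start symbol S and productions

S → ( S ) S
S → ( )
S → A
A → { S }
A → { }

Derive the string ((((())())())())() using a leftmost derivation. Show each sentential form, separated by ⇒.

S ⇒ (S)S ⇒ ((S)S)S ⇒ (((S)S)S)S ⇒ ((((S)S)S)S)S ⇒ ((((())S)S)S)S ⇒ ((((())())S)S)S ⇒ ((((())())())S)S ⇒ ((((())())())())S ⇒ ((((())())())())()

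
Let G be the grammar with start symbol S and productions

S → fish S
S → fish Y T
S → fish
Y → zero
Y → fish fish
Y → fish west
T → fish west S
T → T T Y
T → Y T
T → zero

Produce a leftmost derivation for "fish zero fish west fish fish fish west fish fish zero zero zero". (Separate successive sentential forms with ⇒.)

S ⇒ fish Y T ⇒ fish zero T ⇒ fish zero fish west S ⇒ fish zero fish west fish S ⇒ fish zero fish west fish fish Y T ⇒ fish zero fish west fish fish fish west T ⇒ fish zero fish west fish fish fish west Y T ⇒ fish zero fish west fish fish fish west fish fish T ⇒ fish zero fish west fish fish fish west fish fish T T Y ⇒ fish zero fish west fish fish fish west fish fish zero T Y ⇒ fish zero fish west fish fish fish west fish fish zero zero Y ⇒ fish zero fish west fish fish fish west fish fish zero zero zero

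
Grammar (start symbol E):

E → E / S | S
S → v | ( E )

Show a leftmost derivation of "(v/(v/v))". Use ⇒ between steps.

E ⇒ S ⇒ (E) ⇒ (E/S) ⇒ (S/S) ⇒ (v/S) ⇒ (v/(E)) ⇒ (v/(E/S)) ⇒ (v/(S/S)) ⇒ (v/(v/S)) ⇒ (v/(v/v))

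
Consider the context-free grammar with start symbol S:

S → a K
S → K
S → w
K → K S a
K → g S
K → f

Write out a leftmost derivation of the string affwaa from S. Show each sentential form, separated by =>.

S => aK => aKSa => afSa => afKa => afKSaa => affSaa => affwaa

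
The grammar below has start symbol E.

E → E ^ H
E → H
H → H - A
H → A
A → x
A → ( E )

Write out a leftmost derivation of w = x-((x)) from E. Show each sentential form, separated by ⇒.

E ⇒ H   [E → H]
H ⇒ H-A   [H → H - A]
H-A ⇒ A-A   [H → A]
A-A ⇒ x-A   [A → x]
x-A ⇒ x-(E)   [A → ( E )]
x-(E) ⇒ x-(H)   [E → H]
x-(H) ⇒ x-(A)   [H → A]
x-(A) ⇒ x-((E))   [A → ( E )]
x-((E)) ⇒ x-((H))   [E → H]
x-((H)) ⇒ x-((A))   [H → A]
x-((A)) ⇒ x-((x))   [A → x]

E⇒H⇒H-A⇒A-A⇒x-A⇒x-(E)⇒x-(H)⇒x-(A)⇒x-((E))⇒x-((H))⇒x-((A))⇒x-((x))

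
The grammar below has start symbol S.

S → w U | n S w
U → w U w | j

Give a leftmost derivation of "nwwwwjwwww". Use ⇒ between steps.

S⇒nSw⇒nwUw⇒nwwUww⇒nwwwUwww⇒nwwwwUwwww⇒nwwwwjwwww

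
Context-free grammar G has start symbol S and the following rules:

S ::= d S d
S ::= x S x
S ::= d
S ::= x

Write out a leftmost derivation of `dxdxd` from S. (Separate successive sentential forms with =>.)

S => dSd => dxSxd => dxdxd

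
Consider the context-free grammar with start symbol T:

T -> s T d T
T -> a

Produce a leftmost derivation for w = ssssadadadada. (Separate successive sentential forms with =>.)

T=>sTdT=>ssTdTdT=>sssTdTdTdT=>ssssTdTdTdTdT=>ssssadTdTdTdT=>ssssadadTdTdT=>ssssadadadTdT=>ssssadadadadT=>ssssadadadada

T => sTdT   [T -> s T d T]
sTdT => ssTdTdT   [T -> s T d T]
ssTdTdT => sssTdTdTdT   [T -> s T d T]
sssTdTdTdT => ssssTdTdTdTdT   [T -> s T d T]
ssssTdTdTdTdT => ssssadTdTdTdT   [T -> a]
ssssadTdTdTdT => ssssadadTdTdT   [T -> a]
ssssadadTdTdT => ssssadadadTdT   [T -> a]
ssssadadadTdT => ssssadadadadT   [T -> a]
ssssadadadadT => ssssadadadada   [T -> a]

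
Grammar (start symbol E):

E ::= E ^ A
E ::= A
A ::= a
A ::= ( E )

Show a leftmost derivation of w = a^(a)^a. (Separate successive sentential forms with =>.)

E => E^A => E^A^A => A^A^A => a^A^A => a^(E)^A => a^(A)^A => a^(a)^A => a^(a)^a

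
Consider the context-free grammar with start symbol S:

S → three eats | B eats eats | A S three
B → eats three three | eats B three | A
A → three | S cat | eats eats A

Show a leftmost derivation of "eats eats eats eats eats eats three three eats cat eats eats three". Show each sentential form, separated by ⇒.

S ⇒ A S three   [S → A S three]
A S three ⇒ eats eats A S three   [A → eats eats A]
eats eats A S three ⇒ eats eats eats eats A S three   [A → eats eats A]
eats eats eats eats A S three ⇒ eats eats eats eats eats eats A S three   [A → eats eats A]
eats eats eats eats eats eats A S three ⇒ eats eats eats eats eats eats three S three   [A → three]
eats eats eats eats eats eats three S three ⇒ eats eats eats eats eats eats three B eats eats three   [S → B eats eats]
eats eats eats eats eats eats three B eats eats three ⇒ eats eats eats eats eats eats three A eats eats three   [B → A]
eats eats eats eats eats eats three A eats eats three ⇒ eats eats eats eats eats eats three S cat eats eats three   [A → S cat]
eats eats eats eats eats eats three S cat eats eats three ⇒ eats eats eats eats eats eats three three eats cat eats eats three   [S → three eats]

S ⇒ A S three ⇒ eats eats A S three ⇒ eats eats eats eats A S three ⇒ eats eats eats eats eats eats A S three ⇒ eats eats eats eats eats eats three S three ⇒ eats eats eats eats eats eats three B eats eats three ⇒ eats eats eats eats eats eats three A eats eats three ⇒ eats eats eats eats eats eats three S cat eats eats three ⇒ eats eats eats eats eats eats three three eats cat eats eats three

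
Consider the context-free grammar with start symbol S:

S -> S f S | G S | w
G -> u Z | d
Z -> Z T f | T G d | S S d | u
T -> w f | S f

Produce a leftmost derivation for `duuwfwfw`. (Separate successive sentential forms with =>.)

S => GS   [S -> G S]
GS => dS   [G -> d]
dS => dSfS   [S -> S f S]
dSfS => dSfSfS   [S -> S f S]
dSfSfS => dGSfSfS   [S -> G S]
dGSfSfS => duZSfSfS   [G -> u Z]
duZSfSfS => duuSfSfS   [Z -> u]
duuSfSfS => duuwfSfS   [S -> w]
duuwfSfS => duuwfwfS   [S -> w]
duuwfwfS => duuwfwfw   [S -> w]

S=>GS=>dS=>dSfS=>dSfSfS=>dGSfSfS=>duZSfSfS=>duuSfSfS=>duuwfSfS=>duuwfwfS=>duuwfwfw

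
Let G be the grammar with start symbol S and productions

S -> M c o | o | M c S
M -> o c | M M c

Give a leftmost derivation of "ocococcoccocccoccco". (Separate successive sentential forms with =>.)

S => Mco   [S -> M c o]
Mco => MMcco   [M -> M M c]
MMcco => MMcMcco   [M -> M M c]
MMcMcco => ocMcMcco   [M -> o c]
ocMcMcco => ocMMccMcco   [M -> M M c]
ocMMccMcco => ocMMcMccMcco   [M -> M M c]
ocMMcMccMcco => ocMMcMcMccMcco   [M -> M M c]
ocMMcMcMccMcco => ococMcMcMccMcco   [M -> o c]
ococMcMcMccMcco => ocococcMcMccMcco   [M -> o c]
ocococcMcMccMcco => ocococcoccMccMcco   [M -> o c]
ocococcoccMccMcco => ocococcoccocccMcco   [M -> o c]
ocococcoccocccMcco => ocococcoccocccoccco   [M -> o c]

S=>Mco=>MMcco=>MMcMcco=>ocMcMcco=>ocMMccMcco=>ocMMcMccMcco=>ocMMcMcMccMcco=>ococMcMcMccMcco=>ocococcMcMccMcco=>ocococcoccMccMcco=>ocococcoccocccMcco=>ocococcoccocccoccco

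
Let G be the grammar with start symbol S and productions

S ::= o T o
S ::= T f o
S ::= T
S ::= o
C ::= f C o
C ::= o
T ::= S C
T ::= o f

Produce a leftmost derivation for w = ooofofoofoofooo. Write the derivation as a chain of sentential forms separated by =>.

S=>oTo=>oSCo=>oTfoCo=>oSCfoCo=>oTfoCfoCo=>oSCfoCfoCo=>ooToCfoCfoCo=>ooofoCfoCfoCo=>ooofofCofoCfoCo=>ooofofoofoCfoCo=>ooofofoofoofoCo=>ooofofoofoofooo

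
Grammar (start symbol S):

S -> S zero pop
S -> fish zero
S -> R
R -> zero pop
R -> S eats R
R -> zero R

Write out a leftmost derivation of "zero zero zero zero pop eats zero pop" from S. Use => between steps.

S => R   [S -> R]
R => zero R   [R -> zero R]
zero R => zero zero R   [R -> zero R]
zero zero R => zero zero S eats R   [R -> S eats R]
zero zero S eats R => zero zero R eats R   [S -> R]
zero zero R eats R => zero zero zero R eats R   [R -> zero R]
zero zero zero R eats R => zero zero zero zero pop eats R   [R -> zero pop]
zero zero zero zero pop eats R => zero zero zero zero pop eats zero pop   [R -> zero pop]

S => R => zero R => zero zero R => zero zero S eats R => zero zero R eats R => zero zero zero R eats R => zero zero zero zero pop eats R => zero zero zero zero pop eats zero pop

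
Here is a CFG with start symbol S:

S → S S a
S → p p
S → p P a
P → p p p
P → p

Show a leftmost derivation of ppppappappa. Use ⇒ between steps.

S ⇒ SSa ⇒ SSaSa ⇒ SSaSaSa ⇒ ppSaSaSa ⇒ ppppaSaSa ⇒ ppppappaSa ⇒ ppppappappa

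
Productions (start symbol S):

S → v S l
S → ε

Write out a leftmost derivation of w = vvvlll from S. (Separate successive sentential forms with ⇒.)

S ⇒ vSl ⇒ vvSll ⇒ vvvSlll ⇒ vvvlll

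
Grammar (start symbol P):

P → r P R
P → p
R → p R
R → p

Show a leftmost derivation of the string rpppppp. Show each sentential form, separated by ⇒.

P ⇒ rPR ⇒ rpR ⇒ rppR ⇒ rpppR ⇒ rppppR ⇒ rpppppR ⇒ rpppppp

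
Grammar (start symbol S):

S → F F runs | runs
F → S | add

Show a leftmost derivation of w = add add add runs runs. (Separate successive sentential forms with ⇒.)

S ⇒ F F runs ⇒ add F runs ⇒ add S runs ⇒ add F F runs runs ⇒ add add F runs runs ⇒ add add add runs runs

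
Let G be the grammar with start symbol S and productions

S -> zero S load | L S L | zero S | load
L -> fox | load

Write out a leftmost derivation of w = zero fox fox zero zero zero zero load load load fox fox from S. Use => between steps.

S => zero S   [S -> zero S]
zero S => zero L S L   [S -> L S L]
zero L S L => zero fox S L   [L -> fox]
zero fox S L => zero fox L S L L   [S -> L S L]
zero fox L S L L => zero fox fox S L L   [L -> fox]
zero fox fox S L L => zero fox fox zero S L L   [S -> zero S]
zero fox fox zero S L L => zero fox fox zero zero S load L L   [S -> zero S load]
zero fox fox zero zero S load L L => zero fox fox zero zero zero S load load L L   [S -> zero S load]
zero fox fox zero zero zero S load load L L => zero fox fox zero zero zero zero S load load L L   [S -> zero S]
zero fox fox zero zero zero zero S load load L L => zero fox fox zero zero zero zero load load load L L   [S -> load]
zero fox fox zero zero zero zero load load load L L => zero fox fox zero zero zero zero load load load fox L   [L -> fox]
zero fox fox zero zero zero zero load load load fox L => zero fox fox zero zero zero zero load load load fox fox   [L -> fox]

S => zero S => zero L S L => zero fox S L => zero fox L S L L => zero fox fox S L L => zero fox fox zero S L L => zero fox fox zero zero S load L L => zero fox fox zero zero zero S load load L L => zero fox fox zero zero zero zero S load load L L => zero fox fox zero zero zero zero load load load L L => zero fox fox zero zero zero zero load load load fox L => zero fox fox zero zero zero zero load load load fox fox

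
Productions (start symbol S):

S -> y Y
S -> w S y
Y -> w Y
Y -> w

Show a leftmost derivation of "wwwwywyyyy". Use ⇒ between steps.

S ⇒ wSy   [S -> w S y]
wSy ⇒ wwSyy   [S -> w S y]
wwSyy ⇒ wwwSyyy   [S -> w S y]
wwwSyyy ⇒ wwwwSyyyy   [S -> w S y]
wwwwSyyyy ⇒ wwwwyYyyyy   [S -> y Y]
wwwwyYyyyy ⇒ wwwwywyyyy   [Y -> w]

S ⇒ wSy ⇒ wwSyy ⇒ wwwSyyy ⇒ wwwwSyyyy ⇒ wwwwyYyyyy ⇒ wwwwywyyyy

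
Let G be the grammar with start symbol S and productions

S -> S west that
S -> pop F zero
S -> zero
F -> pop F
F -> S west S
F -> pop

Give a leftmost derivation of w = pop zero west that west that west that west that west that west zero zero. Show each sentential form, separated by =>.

S => pop F zero   [S -> pop F zero]
pop F zero => pop S west S zero   [F -> S west S]
pop S west S zero => pop S west that west S zero   [S -> S west that]
pop S west that west S zero => pop S west that west that west S zero   [S -> S west that]
pop S west that west that west S zero => pop S west that west that west that west S zero   [S -> S west that]
pop S west that west that west that west S zero => pop S west that west that west that west that west S zero   [S -> S west that]
pop S west that west that west that west that west S zero => pop S west that west that west that west that west that west S zero   [S -> S west that]
pop S west that west that west that west that west that west S zero => pop zero west that west that west that west that west that west S zero   [S -> zero]
pop zero west that west that west that west that west that west S zero => pop zero west that west that west that west that west that west zero zero   [S -> zero]

S => pop F zero => pop S west S zero => pop S west that west S zero => pop S west that west that west S zero => pop S west that west that west that west S zero => pop S west that west that west that west that west S zero => pop S west that west that west that west that west that west S zero => pop zero west that west that west that west that west that west S zero => pop zero west that west that west that west that west that west zero zero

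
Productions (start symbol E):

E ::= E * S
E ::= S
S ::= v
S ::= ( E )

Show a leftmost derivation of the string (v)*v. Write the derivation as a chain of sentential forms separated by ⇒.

E ⇒ E*S   [E ::= E * S]
E*S ⇒ S*S   [E ::= S]
S*S ⇒ (E)*S   [S ::= ( E )]
(E)*S ⇒ (S)*S   [E ::= S]
(S)*S ⇒ (v)*S   [S ::= v]
(v)*S ⇒ (v)*v   [S ::= v]

E ⇒ E*S ⇒ S*S ⇒ (E)*S ⇒ (S)*S ⇒ (v)*S ⇒ (v)*v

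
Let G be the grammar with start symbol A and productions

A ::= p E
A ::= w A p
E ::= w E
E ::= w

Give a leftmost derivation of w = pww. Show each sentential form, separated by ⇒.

A ⇒ pE ⇒ pwE ⇒ pww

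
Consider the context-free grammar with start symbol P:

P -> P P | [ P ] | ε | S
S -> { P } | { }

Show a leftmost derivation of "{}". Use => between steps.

P => PP => PPP => SPP => {}PP => {}P => {}

P => PP   [P -> P P]
PP => PPP   [P -> P P]
PPP => SPP   [P -> S]
SPP => {}PP   [S -> { }]
{}PP => {}P   [P -> ε]
{}P => {}   [P -> ε]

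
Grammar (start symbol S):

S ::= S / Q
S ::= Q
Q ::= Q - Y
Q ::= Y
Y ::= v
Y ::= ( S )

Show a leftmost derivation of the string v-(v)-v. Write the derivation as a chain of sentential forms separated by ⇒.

S ⇒ Q ⇒ Q-Y ⇒ Q-Y-Y ⇒ Y-Y-Y ⇒ v-Y-Y ⇒ v-(S)-Y ⇒ v-(Q)-Y ⇒ v-(Y)-Y ⇒ v-(v)-Y ⇒ v-(v)-v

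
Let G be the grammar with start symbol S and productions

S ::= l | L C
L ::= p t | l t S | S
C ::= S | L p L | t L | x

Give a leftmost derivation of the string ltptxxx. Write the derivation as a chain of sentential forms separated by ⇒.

S⇒LC⇒SC⇒LCC⇒ltSCC⇒ltLCCC⇒ltptCCC⇒ltptxCC⇒ltptxxC⇒ltptxxx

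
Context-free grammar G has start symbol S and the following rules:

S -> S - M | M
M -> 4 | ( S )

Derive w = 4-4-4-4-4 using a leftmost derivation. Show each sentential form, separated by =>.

S => S-M => S-M-M => S-M-M-M => S-M-M-M-M => M-M-M-M-M => 4-M-M-M-M => 4-4-M-M-M => 4-4-4-M-M => 4-4-4-4-M => 4-4-4-4-4

S => S-M   [S -> S - M]
S-M => S-M-M   [S -> S - M]
S-M-M => S-M-M-M   [S -> S - M]
S-M-M-M => S-M-M-M-M   [S -> S - M]
S-M-M-M-M => M-M-M-M-M   [S -> M]
M-M-M-M-M => 4-M-M-M-M   [M -> 4]
4-M-M-M-M => 4-4-M-M-M   [M -> 4]
4-4-M-M-M => 4-4-4-M-M   [M -> 4]
4-4-4-M-M => 4-4-4-4-M   [M -> 4]
4-4-4-4-M => 4-4-4-4-4   [M -> 4]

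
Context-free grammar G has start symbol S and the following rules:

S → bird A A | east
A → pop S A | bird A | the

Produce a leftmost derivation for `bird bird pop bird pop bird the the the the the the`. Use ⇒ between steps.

S ⇒ bird A A ⇒ bird bird A A ⇒ bird bird pop S A A ⇒ bird bird pop bird A A A A ⇒ bird bird pop bird pop S A A A A ⇒ bird bird pop bird pop bird A A A A A A ⇒ bird bird pop bird pop bird the A A A A A ⇒ bird bird pop bird pop bird the the A A A A ⇒ bird bird pop bird pop bird the the the A A A ⇒ bird bird pop bird pop bird the the the the A A ⇒ bird bird pop bird pop bird the the the the the A ⇒ bird bird pop bird pop bird the the the the the the

S ⇒ bird A A   [S → bird A A]
bird A A ⇒ bird bird A A   [A → bird A]
bird bird A A ⇒ bird bird pop S A A   [A → pop S A]
bird bird pop S A A ⇒ bird bird pop bird A A A A   [S → bird A A]
bird bird pop bird A A A A ⇒ bird bird pop bird pop S A A A A   [A → pop S A]
bird bird pop bird pop S A A A A ⇒ bird bird pop bird pop bird A A A A A A   [S → bird A A]
bird bird pop bird pop bird A A A A A A ⇒ bird bird pop bird pop bird the A A A A A   [A → the]
bird bird pop bird pop bird the A A A A A ⇒ bird bird pop bird pop bird the the A A A A   [A → the]
bird bird pop bird pop bird the the A A A A ⇒ bird bird pop bird pop bird the the the A A A   [A → the]
bird bird pop bird pop bird the the the A A A ⇒ bird bird pop bird pop bird the the the the A A   [A → the]
bird bird pop bird pop bird the the the the A A ⇒ bird bird pop bird pop bird the the the the the A   [A → the]
bird bird pop bird pop bird the the the the the A ⇒ bird bird pop bird pop bird the the the the the the   [A → the]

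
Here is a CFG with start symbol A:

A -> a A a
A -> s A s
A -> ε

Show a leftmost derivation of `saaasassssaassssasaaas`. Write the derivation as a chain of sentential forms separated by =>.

A => sAs => saAas => saaAaas => saaaAaaas => saaasAsaaas => saaasaAasaaas => saaasasAsasaaas => saaasassAssasaaas => saaasasssAsssasaaas => saaasassssAssssasaaas => saaasassssaAassssasaaas => saaasassssaassssasaaas

A => sAs   [A -> s A s]
sAs => saAas   [A -> a A a]
saAas => saaAaas   [A -> a A a]
saaAaas => saaaAaaas   [A -> a A a]
saaaAaaas => saaasAsaaas   [A -> s A s]
saaasAsaaas => saaasaAasaaas   [A -> a A a]
saaasaAasaaas => saaasasAsasaaas   [A -> s A s]
saaasasAsasaaas => saaasassAssasaaas   [A -> s A s]
saaasassAssasaaas => saaasasssAsssasaaas   [A -> s A s]
saaasasssAsssasaaas => saaasassssAssssasaaas   [A -> s A s]
saaasassssAssssasaaas => saaasassssaAassssasaaas   [A -> a A a]
saaasassssaAassssasaaas => saaasassssaassssasaaas   [A -> ε]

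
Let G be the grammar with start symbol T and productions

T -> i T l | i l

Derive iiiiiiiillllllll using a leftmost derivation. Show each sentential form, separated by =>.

T => iTl => iiTll => iiiTlll => iiiiTllll => iiiiiTlllll => iiiiiiTllllll => iiiiiiiTlllllll => iiiiiiiillllllll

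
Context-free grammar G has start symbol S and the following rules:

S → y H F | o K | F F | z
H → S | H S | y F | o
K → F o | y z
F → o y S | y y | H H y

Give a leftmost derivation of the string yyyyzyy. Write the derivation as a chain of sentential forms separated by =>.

S => yHF => yHSF => yyFSF => yyyySF => yyyyzF => yyyyzyy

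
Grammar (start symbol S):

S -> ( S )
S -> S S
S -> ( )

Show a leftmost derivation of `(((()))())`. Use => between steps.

S => (S) => (SS) => ((S)S) => (((S))S) => (((()))S) => (((()))())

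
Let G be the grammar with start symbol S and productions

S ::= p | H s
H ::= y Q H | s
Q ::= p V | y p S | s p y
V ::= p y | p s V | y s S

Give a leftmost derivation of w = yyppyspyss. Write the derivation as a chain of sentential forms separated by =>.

S => Hs   [S ::= H s]
Hs => yQHs   [H ::= y Q H]
yQHs => yypSHs   [Q ::= y p S]
yypSHs => yyppHs   [S ::= p]
yyppHs => yyppyQHs   [H ::= y Q H]
yyppyQHs => yyppyspyHs   [Q ::= s p y]
yyppyspyHs => yyppyspyss   [H ::= s]

S => Hs => yQHs => yypSHs => yyppHs => yyppyQHs => yyppyspyHs => yyppyspyss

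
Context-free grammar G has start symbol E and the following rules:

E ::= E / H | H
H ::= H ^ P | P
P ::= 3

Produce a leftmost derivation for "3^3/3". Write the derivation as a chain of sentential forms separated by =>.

E => E/H   [E ::= E / H]
E/H => H/H   [E ::= H]
H/H => H^P/H   [H ::= H ^ P]
H^P/H => P^P/H   [H ::= P]
P^P/H => 3^P/H   [P ::= 3]
3^P/H => 3^3/H   [P ::= 3]
3^3/H => 3^3/P   [H ::= P]
3^3/P => 3^3/3   [P ::= 3]

E=>E/H=>H/H=>H^P/H=>P^P/H=>3^P/H=>3^3/H=>3^3/P=>3^3/3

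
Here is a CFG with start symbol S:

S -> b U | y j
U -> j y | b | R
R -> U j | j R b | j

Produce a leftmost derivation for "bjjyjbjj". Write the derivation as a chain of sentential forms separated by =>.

S => bU   [S -> b U]
bU => bR   [U -> R]
bR => bUj   [R -> U j]
bUj => bRj   [U -> R]
bRj => bUjj   [R -> U j]
bUjj => bRjj   [U -> R]
bRjj => bjRbjj   [R -> j R b]
bjRbjj => bjUjbjj   [R -> U j]
bjUjbjj => bjjyjbjj   [U -> j y]

S=>bU=>bR=>bUj=>bRj=>bUjj=>bRjj=>bjRbjj=>bjUjbjj=>bjjyjbjj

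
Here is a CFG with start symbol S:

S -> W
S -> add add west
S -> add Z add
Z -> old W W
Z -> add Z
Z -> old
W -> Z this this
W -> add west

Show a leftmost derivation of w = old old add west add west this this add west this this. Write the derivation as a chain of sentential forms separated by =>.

S => W => Z this this => old W W this this => old Z this this W this this => old old W W this this W this this => old old add west W this this W this this => old old add west add west this this W this this => old old add west add west this this add west this this

S => W   [S -> W]
W => Z this this   [W -> Z this this]
Z this this => old W W this this   [Z -> old W W]
old W W this this => old Z this this W this this   [W -> Z this this]
old Z this this W this this => old old W W this this W this this   [Z -> old W W]
old old W W this this W this this => old old add west W this this W this this   [W -> add west]
old old add west W this this W this this => old old add west add west this this W this this   [W -> add west]
old old add west add west this this W this this => old old add west add west this this add west this this   [W -> add west]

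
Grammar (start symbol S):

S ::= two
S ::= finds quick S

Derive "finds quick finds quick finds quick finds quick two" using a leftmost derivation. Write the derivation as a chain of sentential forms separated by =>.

S => finds quick S   [S ::= finds quick S]
finds quick S => finds quick finds quick S   [S ::= finds quick S]
finds quick finds quick S => finds quick finds quick finds quick S   [S ::= finds quick S]
finds quick finds quick finds quick S => finds quick finds quick finds quick finds quick S   [S ::= finds quick S]
finds quick finds quick finds quick finds quick S => finds quick finds quick finds quick finds quick two   [S ::= two]

S => finds quick S => finds quick finds quick S => finds quick finds quick finds quick S => finds quick finds quick finds quick finds quick S => finds quick finds quick finds quick finds quick two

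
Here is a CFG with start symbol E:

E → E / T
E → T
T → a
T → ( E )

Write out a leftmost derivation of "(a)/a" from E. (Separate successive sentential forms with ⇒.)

E ⇒ E/T   [E → E / T]
E/T ⇒ T/T   [E → T]
T/T ⇒ (E)/T   [T → ( E )]
(E)/T ⇒ (T)/T   [E → T]
(T)/T ⇒ (a)/T   [T → a]
(a)/T ⇒ (a)/a   [T → a]

E⇒E/T⇒T/T⇒(E)/T⇒(T)/T⇒(a)/T⇒(a)/a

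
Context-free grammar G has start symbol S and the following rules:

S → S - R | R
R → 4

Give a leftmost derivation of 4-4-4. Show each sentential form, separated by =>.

S => S-R => S-R-R => R-R-R => 4-R-R => 4-4-R => 4-4-4

S => S-R   [S → S - R]
S-R => S-R-R   [S → S - R]
S-R-R => R-R-R   [S → R]
R-R-R => 4-R-R   [R → 4]
4-R-R => 4-4-R   [R → 4]
4-4-R => 4-4-4   [R → 4]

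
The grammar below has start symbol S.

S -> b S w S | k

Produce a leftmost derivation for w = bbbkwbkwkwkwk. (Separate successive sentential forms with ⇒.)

S ⇒ bSwS ⇒ bbSwSwS ⇒ bbbSwSwSwS ⇒ bbbkwSwSwS ⇒ bbbkwbSwSwSwS ⇒ bbbkwbkwSwSwS ⇒ bbbkwbkwkwSwS ⇒ bbbkwbkwkwkwS ⇒ bbbkwbkwkwkwk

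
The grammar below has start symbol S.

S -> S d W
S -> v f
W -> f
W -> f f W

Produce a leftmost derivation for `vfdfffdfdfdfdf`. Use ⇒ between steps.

S ⇒ SdW   [S -> S d W]
SdW ⇒ SdWdW   [S -> S d W]
SdWdW ⇒ SdWdWdW   [S -> S d W]
SdWdWdW ⇒ SdWdWdWdW   [S -> S d W]
SdWdWdWdW ⇒ SdWdWdWdWdW   [S -> S d W]
SdWdWdWdWdW ⇒ vfdWdWdWdWdW   [S -> v f]
vfdWdWdWdWdW ⇒ vfdffWdWdWdWdW   [W -> f f W]
vfdffWdWdWdWdW ⇒ vfdfffdWdWdWdW   [W -> f]
vfdfffdWdWdWdW ⇒ vfdfffdfdWdWdW   [W -> f]
vfdfffdfdWdWdW ⇒ vfdfffdfdfdWdW   [W -> f]
vfdfffdfdfdWdW ⇒ vfdfffdfdfdfdW   [W -> f]
vfdfffdfdfdfdW ⇒ vfdfffdfdfdfdf   [W -> f]

S ⇒ SdW ⇒ SdWdW ⇒ SdWdWdW ⇒ SdWdWdWdW ⇒ SdWdWdWdWdW ⇒ vfdWdWdWdWdW ⇒ vfdffWdWdWdWdW ⇒ vfdfffdWdWdWdW ⇒ vfdfffdfdWdWdW ⇒ vfdfffdfdfdWdW ⇒ vfdfffdfdfdfdW ⇒ vfdfffdfdfdfdf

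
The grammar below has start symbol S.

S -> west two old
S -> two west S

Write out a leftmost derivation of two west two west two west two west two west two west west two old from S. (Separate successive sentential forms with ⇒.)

S ⇒ two west S   [S -> two west S]
two west S ⇒ two west two west S   [S -> two west S]
two west two west S ⇒ two west two west two west S   [S -> two west S]
two west two west two west S ⇒ two west two west two west two west S   [S -> two west S]
two west two west two west two west S ⇒ two west two west two west two west two west S   [S -> two west S]
two west two west two west two west two west S ⇒ two west two west two west two west two west two west S   [S -> two west S]
two west two west two west two west two west two west S ⇒ two west two west two west two west two west two west west two old   [S -> west two old]

S ⇒ two west S ⇒ two west two west S ⇒ two west two west two west S ⇒ two west two west two west two west S ⇒ two west two west two west two west two west S ⇒ two west two west two west two west two west two west S ⇒ two west two west two west two west two west two west west two old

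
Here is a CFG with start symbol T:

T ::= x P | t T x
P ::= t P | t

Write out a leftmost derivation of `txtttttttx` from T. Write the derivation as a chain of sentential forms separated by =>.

T => tTx => txPx => txtPx => txttPx => txtttPx => txttttPx => txtttttPx => txttttttPx => txtttttttx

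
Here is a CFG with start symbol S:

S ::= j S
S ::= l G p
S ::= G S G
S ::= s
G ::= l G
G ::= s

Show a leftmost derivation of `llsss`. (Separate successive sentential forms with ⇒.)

S ⇒ GSG   [S ::= G S G]
GSG ⇒ lGSG   [G ::= l G]
lGSG ⇒ llGSG   [G ::= l G]
llGSG ⇒ llsSG   [G ::= s]
llsSG ⇒ llssG   [S ::= s]
llssG ⇒ llsss   [G ::= s]

S ⇒ GSG ⇒ lGSG ⇒ llGSG ⇒ llsSG ⇒ llssG ⇒ llsss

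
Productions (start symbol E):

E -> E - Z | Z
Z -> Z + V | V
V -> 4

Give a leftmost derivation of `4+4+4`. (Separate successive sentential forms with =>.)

E => Z => Z+V => Z+V+V => V+V+V => 4+V+V => 4+4+V => 4+4+4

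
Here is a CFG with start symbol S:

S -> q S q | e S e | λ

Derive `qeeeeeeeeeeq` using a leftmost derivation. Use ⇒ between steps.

S ⇒ qSq ⇒ qeSeq ⇒ qeeSeeq ⇒ qeeeSeeeq ⇒ qeeeeSeeeeq ⇒ qeeeeeSeeeeeq ⇒ qeeeeeeeeeeq

S ⇒ qSq   [S -> q S q]
qSq ⇒ qeSeq   [S -> e S e]
qeSeq ⇒ qeeSeeq   [S -> e S e]
qeeSeeq ⇒ qeeeSeeeq   [S -> e S e]
qeeeSeeeq ⇒ qeeeeSeeeeq   [S -> e S e]
qeeeeSeeeeq ⇒ qeeeeeSeeeeeq   [S -> e S e]
qeeeeeSeeeeeq ⇒ qeeeeeeeeeeq   [S -> λ]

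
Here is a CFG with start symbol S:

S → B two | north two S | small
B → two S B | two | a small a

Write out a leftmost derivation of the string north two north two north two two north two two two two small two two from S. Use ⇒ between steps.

S ⇒ north two S   [S → north two S]
north two S ⇒ north two north two S   [S → north two S]
north two north two S ⇒ north two north two north two S   [S → north two S]
north two north two north two S ⇒ north two north two north two B two   [S → B two]
north two north two north two B two ⇒ north two north two north two two S B two   [B → two S B]
north two north two north two two S B two ⇒ north two north two north two two north two S B two   [S → north two S]
north two north two north two two north two S B two ⇒ north two north two north two two north two B two B two   [S → B two]
north two north two north two two north two B two B two ⇒ north two north two north two two north two two two B two   [B → two]
north two north two north two two north two two two B two ⇒ north two north two north two two north two two two two S B two   [B → two S B]
north two north two north two two north two two two two S B two ⇒ north two north two north two two north two two two two small B two   [S → small]
north two north two north two two north two two two two small B two ⇒ north two north two north two two north two two two two small two two   [B → two]

S ⇒ north two S ⇒ north two north two S ⇒ north two north two north two S ⇒ north two north two north two B two ⇒ north two north two north two two S B two ⇒ north two north two north two two north two S B two ⇒ north two north two north two two north two B two B two ⇒ north two north two north two two north two two two B two ⇒ north two north two north two two north two two two two S B two ⇒ north two north two north two two north two two two two small B two ⇒ north two north two north two two north two two two two small two two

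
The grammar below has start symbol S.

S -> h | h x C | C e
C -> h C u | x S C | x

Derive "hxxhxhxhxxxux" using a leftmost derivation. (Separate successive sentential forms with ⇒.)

S ⇒ hxC   [S -> h x C]
hxC ⇒ hxxSC   [C -> x S C]
hxxSC ⇒ hxxhxCC   [S -> h x C]
hxxhxCC ⇒ hxxhxhCuC   [C -> h C u]
hxxhxhCuC ⇒ hxxhxhxSCuC   [C -> x S C]
hxxhxhxSCuC ⇒ hxxhxhxhxCCuC   [S -> h x C]
hxxhxhxhxCCuC ⇒ hxxhxhxhxxCuC   [C -> x]
hxxhxhxhxxCuC ⇒ hxxhxhxhxxxuC   [C -> x]
hxxhxhxhxxxuC ⇒ hxxhxhxhxxxux   [C -> x]

S ⇒ hxC ⇒ hxxSC ⇒ hxxhxCC ⇒ hxxhxhCuC ⇒ hxxhxhxSCuC ⇒ hxxhxhxhxCCuC ⇒ hxxhxhxhxxCuC ⇒ hxxhxhxhxxxuC ⇒ hxxhxhxhxxxux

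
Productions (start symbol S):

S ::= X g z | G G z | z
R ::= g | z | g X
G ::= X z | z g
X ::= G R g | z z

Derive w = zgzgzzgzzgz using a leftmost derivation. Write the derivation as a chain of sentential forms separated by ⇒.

S⇒GGz⇒XzGz⇒GRgzGz⇒XzRgzGz⇒GRgzRgzGz⇒zgRgzRgzGz⇒zgzgzRgzGz⇒zgzgzzgzGz⇒zgzgzzgzzgz

S ⇒ GGz   [S ::= G G z]
GGz ⇒ XzGz   [G ::= X z]
XzGz ⇒ GRgzGz   [X ::= G R g]
GRgzGz ⇒ XzRgzGz   [G ::= X z]
XzRgzGz ⇒ GRgzRgzGz   [X ::= G R g]
GRgzRgzGz ⇒ zgRgzRgzGz   [G ::= z g]
zgRgzRgzGz ⇒ zgzgzRgzGz   [R ::= z]
zgzgzRgzGz ⇒ zgzgzzgzGz   [R ::= z]
zgzgzzgzGz ⇒ zgzgzzgzzgz   [G ::= z g]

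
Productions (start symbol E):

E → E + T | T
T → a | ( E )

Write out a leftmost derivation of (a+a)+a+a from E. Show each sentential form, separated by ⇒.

E⇒E+T⇒E+T+T⇒T+T+T⇒(E)+T+T⇒(E+T)+T+T⇒(T+T)+T+T⇒(a+T)+T+T⇒(a+a)+T+T⇒(a+a)+a+T⇒(a+a)+a+a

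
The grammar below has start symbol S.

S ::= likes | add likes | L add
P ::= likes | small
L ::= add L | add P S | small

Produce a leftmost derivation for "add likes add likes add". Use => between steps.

S => L add   [S ::= L add]
L add => add P S add   [L ::= add P S]
add P S add => add likes S add   [P ::= likes]
add likes S add => add likes add likes add   [S ::= add likes]

S => L add => add P S add => add likes S add => add likes add likes add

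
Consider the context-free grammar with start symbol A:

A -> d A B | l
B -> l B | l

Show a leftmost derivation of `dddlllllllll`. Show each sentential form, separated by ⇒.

A ⇒ dAB ⇒ ddABB ⇒ dddABBB ⇒ dddlBBB ⇒ dddllBBB ⇒ dddlllBB ⇒ dddllllBB ⇒ dddlllllBB ⇒ dddllllllBB ⇒ dddlllllllB ⇒ dddllllllllB ⇒ dddlllllllll

A ⇒ dAB   [A -> d A B]
dAB ⇒ ddABB   [A -> d A B]
ddABB ⇒ dddABBB   [A -> d A B]
dddABBB ⇒ dddlBBB   [A -> l]
dddlBBB ⇒ dddllBBB   [B -> l B]
dddllBBB ⇒ dddlllBB   [B -> l]
dddlllBB ⇒ dddllllBB   [B -> l B]
dddllllBB ⇒ dddlllllBB   [B -> l B]
dddlllllBB ⇒ dddllllllBB   [B -> l B]
dddllllllBB ⇒ dddlllllllB   [B -> l]
dddlllllllB ⇒ dddllllllllB   [B -> l B]
dddllllllllB ⇒ dddlllllllll   [B -> l]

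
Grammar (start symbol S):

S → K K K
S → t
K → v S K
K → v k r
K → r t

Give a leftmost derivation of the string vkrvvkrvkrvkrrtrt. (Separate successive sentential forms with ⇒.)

S ⇒ KKK   [S → K K K]
KKK ⇒ vkrKK   [K → v k r]
vkrKK ⇒ vkrvSKK   [K → v S K]
vkrvSKK ⇒ vkrvKKKKK   [S → K K K]
vkrvKKKKK ⇒ vkrvvkrKKKK   [K → v k r]
vkrvvkrKKKK ⇒ vkrvvkrvkrKKK   [K → v k r]
vkrvvkrvkrKKK ⇒ vkrvvkrvkrvkrKK   [K → v k r]
vkrvvkrvkrvkrKK ⇒ vkrvvkrvkrvkrrtK   [K → r t]
vkrvvkrvkrvkrrtK ⇒ vkrvvkrvkrvkrrtrt   [K → r t]

S ⇒ KKK ⇒ vkrKK ⇒ vkrvSKK ⇒ vkrvKKKKK ⇒ vkrvvkrKKKK ⇒ vkrvvkrvkrKKK ⇒ vkrvvkrvkrvkrKK ⇒ vkrvvkrvkrvkrrtK ⇒ vkrvvkrvkrvkrrtrt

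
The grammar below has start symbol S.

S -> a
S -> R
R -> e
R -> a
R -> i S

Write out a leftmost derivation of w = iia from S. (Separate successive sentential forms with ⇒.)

S ⇒ R   [S -> R]
R ⇒ iS   [R -> i S]
iS ⇒ iR   [S -> R]
iR ⇒ iiS   [R -> i S]
iiS ⇒ iia   [S -> a]

S⇒R⇒iS⇒iR⇒iiS⇒iia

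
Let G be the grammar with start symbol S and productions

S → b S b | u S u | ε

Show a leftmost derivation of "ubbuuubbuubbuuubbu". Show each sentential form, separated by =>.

S => uSu   [S → u S u]
uSu => ubSbu   [S → b S b]
ubSbu => ubbSbbu   [S → b S b]
ubbSbbu => ubbuSubbu   [S → u S u]
ubbuSubbu => ubbuuSuubbu   [S → u S u]
ubbuuSuubbu => ubbuuuSuuubbu   [S → u S u]
ubbuuuSuuubbu => ubbuuubSbuuubbu   [S → b S b]
ubbuuubSbuuubbu => ubbuuubbSbbuuubbu   [S → b S b]
ubbuuubbSbbuuubbu => ubbuuubbuSubbuuubbu   [S → u S u]
ubbuuubbuSubbuuubbu => ubbuuubbuubbuuubbu   [S → ε]

S=>uSu=>ubSbu=>ubbSbbu=>ubbuSubbu=>ubbuuSuubbu=>ubbuuuSuuubbu=>ubbuuubSbuuubbu=>ubbuuubbSbbuuubbu=>ubbuuubbuSubbuuubbu=>ubbuuubbuubbuuubbu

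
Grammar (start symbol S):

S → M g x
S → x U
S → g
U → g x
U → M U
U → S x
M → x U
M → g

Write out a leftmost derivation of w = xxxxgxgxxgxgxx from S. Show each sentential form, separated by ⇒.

S⇒xU⇒xSx⇒xMgxx⇒xxUgxx⇒xxMUgxx⇒xxxUUgxx⇒xxxSxUgxx⇒xxxMgxxUgxx⇒xxxxUgxxUgxx⇒xxxxgxgxxUgxx⇒xxxxgxgxxgxgxx

S ⇒ xU   [S → x U]
xU ⇒ xSx   [U → S x]
xSx ⇒ xMgxx   [S → M g x]
xMgxx ⇒ xxUgxx   [M → x U]
xxUgxx ⇒ xxMUgxx   [U → M U]
xxMUgxx ⇒ xxxUUgxx   [M → x U]
xxxUUgxx ⇒ xxxSxUgxx   [U → S x]
xxxSxUgxx ⇒ xxxMgxxUgxx   [S → M g x]
xxxMgxxUgxx ⇒ xxxxUgxxUgxx   [M → x U]
xxxxUgxxUgxx ⇒ xxxxgxgxxUgxx   [U → g x]
xxxxgxgxxUgxx ⇒ xxxxgxgxxgxgxx   [U → g x]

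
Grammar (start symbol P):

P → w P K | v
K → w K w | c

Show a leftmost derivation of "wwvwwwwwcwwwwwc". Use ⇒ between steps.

P ⇒ wPK ⇒ wwPKK ⇒ wwvKK ⇒ wwvwKwK ⇒ wwvwwKwwK ⇒ wwvwwwKwwwK ⇒ wwvwwwwKwwwwK ⇒ wwvwwwwwKwwwwwK ⇒ wwvwwwwwcwwwwwK ⇒ wwvwwwwwcwwwwwc

P ⇒ wPK   [P → w P K]
wPK ⇒ wwPKK   [P → w P K]
wwPKK ⇒ wwvKK   [P → v]
wwvKK ⇒ wwvwKwK   [K → w K w]
wwvwKwK ⇒ wwvwwKwwK   [K → w K w]
wwvwwKwwK ⇒ wwvwwwKwwwK   [K → w K w]
wwvwwwKwwwK ⇒ wwvwwwwKwwwwK   [K → w K w]
wwvwwwwKwwwwK ⇒ wwvwwwwwKwwwwwK   [K → w K w]
wwvwwwwwKwwwwwK ⇒ wwvwwwwwcwwwwwK   [K → c]
wwvwwwwwcwwwwwK ⇒ wwvwwwwwcwwwwwc   [K → c]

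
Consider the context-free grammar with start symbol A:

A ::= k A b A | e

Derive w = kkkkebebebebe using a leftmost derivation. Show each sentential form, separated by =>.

A => kAbA   [A ::= k A b A]
kAbA => kkAbAbA   [A ::= k A b A]
kkAbAbA => kkkAbAbAbA   [A ::= k A b A]
kkkAbAbAbA => kkkkAbAbAbAbA   [A ::= k A b A]
kkkkAbAbAbAbA => kkkkebAbAbAbA   [A ::= e]
kkkkebAbAbAbA => kkkkebebAbAbA   [A ::= e]
kkkkebebAbAbA => kkkkebebebAbA   [A ::= e]
kkkkebebebAbA => kkkkebebebebA   [A ::= e]
kkkkebebebebA => kkkkebebebebe   [A ::= e]

A=>kAbA=>kkAbAbA=>kkkAbAbAbA=>kkkkAbAbAbAbA=>kkkkebAbAbAbA=>kkkkebebAbAbA=>kkkkebebebAbA=>kkkkebebebebA=>kkkkebebebebe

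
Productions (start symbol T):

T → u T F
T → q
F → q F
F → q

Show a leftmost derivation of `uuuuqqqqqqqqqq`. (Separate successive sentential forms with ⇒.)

T ⇒ uTF ⇒ uuTFF ⇒ uuuTFFF ⇒ uuuuTFFFF ⇒ uuuuqFFFF ⇒ uuuuqqFFFF ⇒ uuuuqqqFFF ⇒ uuuuqqqqFF ⇒ uuuuqqqqqFF ⇒ uuuuqqqqqqFF ⇒ uuuuqqqqqqqFF ⇒ uuuuqqqqqqqqF ⇒ uuuuqqqqqqqqqF ⇒ uuuuqqqqqqqqqq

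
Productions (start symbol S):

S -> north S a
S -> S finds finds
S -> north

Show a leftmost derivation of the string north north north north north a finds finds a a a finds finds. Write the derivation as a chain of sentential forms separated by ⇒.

S ⇒ S finds finds   [S -> S finds finds]
S finds finds ⇒ north S a finds finds   [S -> north S a]
north S a finds finds ⇒ north north S a a finds finds   [S -> north S a]
north north S a a finds finds ⇒ north north north S a a a finds finds   [S -> north S a]
north north north S a a a finds finds ⇒ north north north S finds finds a a a finds finds   [S -> S finds finds]
north north north S finds finds a a a finds finds ⇒ north north north north S a finds finds a a a finds finds   [S -> north S a]
north north north north S a finds finds a a a finds finds ⇒ north north north north north a finds finds a a a finds finds   [S -> north]

S ⇒ S finds finds ⇒ north S a finds finds ⇒ north north S a a finds finds ⇒ north north north S a a a finds finds ⇒ north north north S finds finds a a a finds finds ⇒ north north north north S a finds finds a a a finds finds ⇒ north north north north north a finds finds a a a finds finds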